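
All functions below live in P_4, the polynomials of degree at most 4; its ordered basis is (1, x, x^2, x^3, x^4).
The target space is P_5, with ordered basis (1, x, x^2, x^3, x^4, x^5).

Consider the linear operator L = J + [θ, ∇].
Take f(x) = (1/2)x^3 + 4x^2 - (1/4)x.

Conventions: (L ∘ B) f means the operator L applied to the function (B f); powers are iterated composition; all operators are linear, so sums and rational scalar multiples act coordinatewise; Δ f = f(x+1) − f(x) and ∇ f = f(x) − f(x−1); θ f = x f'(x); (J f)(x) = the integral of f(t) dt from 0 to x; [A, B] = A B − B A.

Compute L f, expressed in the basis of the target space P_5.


J f = (1/8)x^4 + (4/3)x^3 - (1/8)x^2
∇ f = (3/2)x^2 + (13/2)x - 15/4
θ ∇ f = 3x^2 + (13/2)x
θ f = (3/2)x^3 + 8x^2 - (1/4)x
∇ θ f = (9/2)x^2 + (23/2)x - 27/4
[θ, ∇] f = -(3/2)x^2 - 5x + 27/4
(J + [θ, ∇]) f = (1/8)x^4 + (4/3)x^3 - (13/8)x^2 - 5x + 27/4

the result is g(x) = (1/8)x^4 + (4/3)x^3 - (13/8)x^2 - 5x + 27/4


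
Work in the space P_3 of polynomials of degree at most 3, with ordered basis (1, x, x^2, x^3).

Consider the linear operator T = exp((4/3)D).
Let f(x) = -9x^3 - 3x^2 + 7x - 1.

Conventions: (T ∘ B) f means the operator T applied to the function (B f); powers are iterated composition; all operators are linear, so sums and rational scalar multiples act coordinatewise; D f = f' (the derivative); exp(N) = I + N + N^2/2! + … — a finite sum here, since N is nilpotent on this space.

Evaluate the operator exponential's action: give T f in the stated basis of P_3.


order-1 term: -36x^2 - 8x + 28/3
order-2 term: -48x - 16/3
order-3 term: -64/3
the series for exp((4/3)D) f terminates at order 3
exp((4/3)D) f = -9x^3 - 39x^2 - 49x - 55/3

the image equals g(x) = -9x^3 - 39x^2 - 49x - 55/3


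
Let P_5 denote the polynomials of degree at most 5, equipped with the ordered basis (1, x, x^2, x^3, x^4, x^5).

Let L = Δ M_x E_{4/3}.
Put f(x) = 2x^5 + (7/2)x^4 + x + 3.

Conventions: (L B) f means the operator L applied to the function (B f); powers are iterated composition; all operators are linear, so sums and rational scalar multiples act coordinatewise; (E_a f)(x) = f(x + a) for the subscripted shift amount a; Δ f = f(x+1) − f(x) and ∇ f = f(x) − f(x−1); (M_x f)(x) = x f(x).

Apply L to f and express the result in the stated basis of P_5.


the result is g(x) = 12x^5 + (685/6)x^4 + (3827/9)x^3 + (7001/9)x^2 + (113215/162)x + 120241/486

E_{4/3} f = 2x^5 + (101/6)x^4 + (488/9)x^3 + (2288/27)x^2 + (5329/81)x + 5789/243
M_x E_{4/3} f = 2x^6 + (101/6)x^5 + (488/9)x^4 + (2288/27)x^3 + (5329/81)x^2 + (5789/243)x
Δ M_x E_{4/3} f = 12x^5 + (685/6)x^4 + (3827/9)x^3 + (7001/9)x^2 + (113215/162)x + 120241/486


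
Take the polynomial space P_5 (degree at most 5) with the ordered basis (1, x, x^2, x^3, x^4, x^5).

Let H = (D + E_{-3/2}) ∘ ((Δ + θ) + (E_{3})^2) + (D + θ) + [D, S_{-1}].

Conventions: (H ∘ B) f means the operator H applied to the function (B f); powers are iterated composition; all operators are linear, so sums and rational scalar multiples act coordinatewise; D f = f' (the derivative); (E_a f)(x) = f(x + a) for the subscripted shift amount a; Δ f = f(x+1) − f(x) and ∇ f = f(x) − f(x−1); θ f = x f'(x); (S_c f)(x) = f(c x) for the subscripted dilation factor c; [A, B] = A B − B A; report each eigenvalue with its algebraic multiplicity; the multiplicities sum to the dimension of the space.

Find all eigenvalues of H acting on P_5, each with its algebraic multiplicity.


image of 1: 1
image of x: 3x + 5
image of x^2: 5x^2 + 17x + 147/4
image of x^3: 7x^3 + 12x^2 + 117x + 781/4
image of x^4: 9x^4 + 30x^3 + (495/2)x^2 + (1535/2)x + 20693/16
image of x^5: 11x^5 + 15x^4 + 435x^3 + 1885x^2 + (51935/8)x + 66399/8
the matrix is upper triangular; its diagonal is (1, 3, 5, 7, 9, 11)
for a triangular matrix the eigenvalues are the diagonal entries, with algebraic multiplicity their repetition count

λ = 1 (multiplicity 1), λ = 3 (multiplicity 1), λ = 5 (multiplicity 1), λ = 7 (multiplicity 1), λ = 9 (multiplicity 1), λ = 11 (multiplicity 1)


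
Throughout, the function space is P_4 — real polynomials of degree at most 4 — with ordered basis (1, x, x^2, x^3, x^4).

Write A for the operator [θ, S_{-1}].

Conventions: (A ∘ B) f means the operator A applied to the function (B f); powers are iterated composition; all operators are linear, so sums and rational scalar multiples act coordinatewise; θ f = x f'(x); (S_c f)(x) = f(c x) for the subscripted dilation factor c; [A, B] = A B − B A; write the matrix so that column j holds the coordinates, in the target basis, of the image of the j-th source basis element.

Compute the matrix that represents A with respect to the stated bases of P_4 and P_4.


image of 1: 0
image of x: 0
image of x^2: 0
image of x^3: 0
image of x^4: 0
each image's coordinates form column j of the matrix

the matrix is [[0, 0, 0, 0, 0]; [0, 0, 0, 0, 0]; [0, 0, 0, 0, 0]; [0, 0, 0, 0, 0]; [0, 0, 0, 0, 0]] (rows listed top to bottom)


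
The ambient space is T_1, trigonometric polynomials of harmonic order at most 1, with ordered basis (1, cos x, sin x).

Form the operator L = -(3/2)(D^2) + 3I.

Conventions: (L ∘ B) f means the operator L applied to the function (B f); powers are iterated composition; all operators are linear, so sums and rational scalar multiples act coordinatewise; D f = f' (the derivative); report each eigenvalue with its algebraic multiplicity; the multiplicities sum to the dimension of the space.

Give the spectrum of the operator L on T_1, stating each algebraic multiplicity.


image of 1: 3
image of cos x: (9/2)cos x
image of sin x: (9/2)sin x
the matrix is diagonal; its diagonal is (3, 9/2, 9/2)
for a triangular matrix the eigenvalues are the diagonal entries, with algebraic multiplicity their repetition count

λ = 3 (multiplicity 1), λ = 9/2 (multiplicity 2)


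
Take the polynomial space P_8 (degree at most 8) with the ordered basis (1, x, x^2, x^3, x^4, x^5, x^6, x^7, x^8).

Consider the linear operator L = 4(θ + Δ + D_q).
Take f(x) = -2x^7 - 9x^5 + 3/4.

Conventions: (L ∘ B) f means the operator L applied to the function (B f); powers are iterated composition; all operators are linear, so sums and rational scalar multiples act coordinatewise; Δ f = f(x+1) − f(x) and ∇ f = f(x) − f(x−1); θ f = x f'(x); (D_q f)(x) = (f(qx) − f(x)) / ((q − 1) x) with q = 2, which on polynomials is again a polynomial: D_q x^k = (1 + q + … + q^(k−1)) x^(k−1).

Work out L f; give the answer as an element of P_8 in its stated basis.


θ f = -14x^7 - 45x^5
Δ f = -14x^6 - 42x^5 - 115x^4 - 160x^3 - 132x^2 - 59x - 11
D_q f = -254x^6 - 279x^4
(θ + Δ + D_q) f = -14x^7 - 268x^6 - 87x^5 - 394x^4 - 160x^3 - 132x^2 - 59x - 11
(4(θ + Δ + D_q)) f = -56x^7 - 1072x^6 - 348x^5 - 1576x^4 - 640x^3 - 528x^2 - 236x - 44

g(x) = -56x^7 - 1072x^6 - 348x^5 - 1576x^4 - 640x^3 - 528x^2 - 236x - 44


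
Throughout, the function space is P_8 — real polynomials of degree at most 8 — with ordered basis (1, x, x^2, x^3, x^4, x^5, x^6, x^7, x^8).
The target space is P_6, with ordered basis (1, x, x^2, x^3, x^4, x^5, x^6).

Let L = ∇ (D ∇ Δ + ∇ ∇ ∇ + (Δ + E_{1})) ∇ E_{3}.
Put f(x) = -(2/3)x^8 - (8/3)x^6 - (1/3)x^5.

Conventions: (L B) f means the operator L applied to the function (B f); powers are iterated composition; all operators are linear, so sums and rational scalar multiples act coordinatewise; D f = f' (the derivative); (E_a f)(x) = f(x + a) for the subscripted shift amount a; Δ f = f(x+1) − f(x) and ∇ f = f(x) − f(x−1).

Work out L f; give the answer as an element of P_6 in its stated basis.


the result is g(x) = -(112/3)x^6 - 896x^5 - (24040/3)x^4 - (138260/3)x^3 - (390352/3)x^2 - (617554/3)x - 397076/3

E_{3} f = -(2/3)x^8 - 16x^7 - (512/3)x^6 - (3169/3)x^5 - 4145x^4 - 10542x^3 - 16938x^2 - 15687x - 6399
∇ E_{3} f = -(16/3)x^7 - (280/3)x^6 - (2176/3)x^5 - 3235x^4 - (26722/3)x^3 - (45230/3)x^2 - (43397/3)x - 6047
Δ (∇ E_{3}) f = -(112/3)x^6 - 672x^5 - (15640/3)x^4 - (66740/3)x^3 - (164692/3)x^2 - (222118/3)x - 127526/3
∇ Δ (∇ E_{3}) f = -224x^5 - 2800x^4 - 14880x^3 - 41620x^2 - 60772x - 36810
D ∇ Δ (∇ E_{3}) f = -1120x^4 - 11200x^3 - 44640x^2 - 83240x - 60772
∇ (∇ E_{3}) f = -(112/3)x^6 - 448x^5 - (7240/3)x^4 - (22100/3)x^3 - (39832/3)x^2 - (39802/3)x - 17096/3
∇ ∇ (∇ E_{3}) f = -224x^5 - 1680x^4 - 5920x^3 - 11540x^2 - 12092x - 5354
∇ ∇ ∇ (∇ E_{3}) f = -1120x^4 - 4480x^3 - 9920x^2 - 10920x - 5016
Δ (∇ E_{3}) f = -(112/3)x^6 - 672x^5 - (15640/3)x^4 - (66740/3)x^3 - (164692/3)x^2 - (222118/3)x - 127526/3
E_{1} (∇ E_{3}) f = -(16/3)x^7 - (392/3)x^6 - (4192/3)x^5 - (25345/3)x^4 - 31154x^3 - 69974x^2 - 88505x - 145667/3
(Δ + E_{1}) (∇ E_{3}) f = -(16/3)x^7 - 168x^6 - (6208/3)x^5 - (40985/3)x^4 - (160202/3)x^3 - (374614/3)x^2 - (487633/3)x - 273193/3
(D ∇ Δ + ∇ ∇ ∇ + (Δ + E_{1})) (∇ E_{3}) f = -(16/3)x^7 - 168x^6 - (6208/3)x^5 - (47705/3)x^4 - (207242/3)x^3 - (538294/3)x^2 - (770113/3)x - 470557/3
∇ (D ∇ Δ + ∇ ∇ ∇ + (Δ + E_{1})) (∇ E_{3}) f = -(112/3)x^6 - 896x^5 - (24040/3)x^4 - (138260/3)x^3 - (390352/3)x^2 - (617554/3)x - 397076/3


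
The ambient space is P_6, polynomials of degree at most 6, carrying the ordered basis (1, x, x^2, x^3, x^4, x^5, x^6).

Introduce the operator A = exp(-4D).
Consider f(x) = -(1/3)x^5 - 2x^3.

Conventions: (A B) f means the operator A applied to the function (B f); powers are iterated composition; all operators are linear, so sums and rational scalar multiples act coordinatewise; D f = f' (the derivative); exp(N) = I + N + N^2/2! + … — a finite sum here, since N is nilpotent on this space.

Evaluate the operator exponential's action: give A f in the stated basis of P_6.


the result is g(x) = -(1/3)x^5 + (20/3)x^4 - (166/3)x^3 + (712/3)x^2 - (1568/3)x + 1408/3

order-1 term: (20/3)x^4 + 24x^2
order-2 term: -(160/3)x^3 - 96x
order-3 term: (640/3)x^2 + 128
order-4 term: -(1280/3)x
order-5 term: 1024/3
the series for exp(-4D) f terminates at order 5
exp(-4D) f = -(1/3)x^5 + (20/3)x^4 - (166/3)x^3 + (712/3)x^2 - (1568/3)x + 1408/3


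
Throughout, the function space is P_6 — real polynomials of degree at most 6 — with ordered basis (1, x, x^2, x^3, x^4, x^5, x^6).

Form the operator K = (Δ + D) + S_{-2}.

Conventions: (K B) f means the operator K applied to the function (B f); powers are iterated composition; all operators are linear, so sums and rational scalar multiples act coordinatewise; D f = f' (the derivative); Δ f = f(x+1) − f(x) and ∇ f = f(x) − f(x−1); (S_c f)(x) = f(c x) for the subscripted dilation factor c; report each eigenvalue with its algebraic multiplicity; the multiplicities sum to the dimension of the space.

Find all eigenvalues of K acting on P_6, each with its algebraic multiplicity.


λ = -32 (multiplicity 1), λ = -8 (multiplicity 1), λ = -2 (multiplicity 1), λ = 1 (multiplicity 1), λ = 4 (multiplicity 1), λ = 16 (multiplicity 1), λ = 64 (multiplicity 1)

image of 1: 1
image of x: -2x + 2
image of x^2: 4x^2 + 4x + 1
image of x^3: -8x^3 + 6x^2 + 3x + 1
image of x^4: 16x^4 + 8x^3 + 6x^2 + 4x + 1
image of x^5: -32x^5 + 10x^4 + 10x^3 + 10x^2 + 5x + 1
image of x^6: 64x^6 + 12x^5 + 15x^4 + 20x^3 + 15x^2 + 6x + 1
the matrix is upper triangular; its diagonal is (1, -2, 4, -8, 16, -32, 64)
for a triangular matrix the eigenvalues are the diagonal entries, with algebraic multiplicity their repetition count


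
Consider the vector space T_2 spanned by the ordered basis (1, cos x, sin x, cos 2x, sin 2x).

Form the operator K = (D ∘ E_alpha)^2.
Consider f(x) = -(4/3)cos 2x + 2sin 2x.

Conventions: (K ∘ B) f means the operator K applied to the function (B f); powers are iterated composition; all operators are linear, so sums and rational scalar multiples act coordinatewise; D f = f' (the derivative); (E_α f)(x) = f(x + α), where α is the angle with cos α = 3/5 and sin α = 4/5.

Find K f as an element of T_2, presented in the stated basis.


E_alpha f = (172/75)cos 2x + (18/25)sin 2x
D E_alpha f = (36/25)cos 2x - (344/75)sin 2x
E_alpha (D ∘ E_alpha) f = -(3004/625)cos 2x - (184/1875)sin 2x
D E_alpha (D ∘ E_alpha) f = -(368/1875)cos 2x + (6008/625)sin 2x

the image equals g(x) = -(368/1875)cos 2x + (6008/625)sin 2x


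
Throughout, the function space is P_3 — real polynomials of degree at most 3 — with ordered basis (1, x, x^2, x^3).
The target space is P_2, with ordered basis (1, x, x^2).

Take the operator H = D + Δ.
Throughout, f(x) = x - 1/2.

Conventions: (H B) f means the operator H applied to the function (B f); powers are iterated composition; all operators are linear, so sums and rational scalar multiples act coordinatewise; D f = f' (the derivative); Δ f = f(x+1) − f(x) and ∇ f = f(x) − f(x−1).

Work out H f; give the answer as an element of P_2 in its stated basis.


D f = 1
Δ f = 1
(D + Δ) f = 2

the result is g(x) = 2


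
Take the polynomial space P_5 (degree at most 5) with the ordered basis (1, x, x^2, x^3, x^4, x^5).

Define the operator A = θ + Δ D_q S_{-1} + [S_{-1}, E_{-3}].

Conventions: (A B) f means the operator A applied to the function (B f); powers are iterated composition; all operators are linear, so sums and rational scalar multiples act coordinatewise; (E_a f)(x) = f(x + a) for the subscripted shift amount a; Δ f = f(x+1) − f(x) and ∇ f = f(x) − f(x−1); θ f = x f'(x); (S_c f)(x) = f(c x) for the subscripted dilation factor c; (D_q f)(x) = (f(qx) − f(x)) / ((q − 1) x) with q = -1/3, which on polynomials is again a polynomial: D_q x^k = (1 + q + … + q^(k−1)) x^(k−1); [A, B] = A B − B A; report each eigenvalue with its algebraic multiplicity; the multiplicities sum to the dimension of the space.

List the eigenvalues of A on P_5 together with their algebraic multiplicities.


image of 1: 0
image of x: x - 6
image of x^2: 2x^2 + 12x + 2/3
image of x^3: 3x^3 - 18x^2 - (14/9)x - 493/9
image of x^4: 4x^4 + 24x^3 + (20/9)x^2 + (1964/9)x + 20/27
image of x^5: 5x^5 - 30x^4 - (244/81)x^3 - (14702/27)x^2 - (244/81)x - 39427/81
the matrix is upper triangular; its diagonal is (0, 1, 2, 3, 4, 5)
for a triangular matrix the eigenvalues are the diagonal entries, with algebraic multiplicity their repetition count

λ = 0 (multiplicity 1), λ = 1 (multiplicity 1), λ = 2 (multiplicity 1), λ = 3 (multiplicity 1), λ = 4 (multiplicity 1), λ = 5 (multiplicity 1)


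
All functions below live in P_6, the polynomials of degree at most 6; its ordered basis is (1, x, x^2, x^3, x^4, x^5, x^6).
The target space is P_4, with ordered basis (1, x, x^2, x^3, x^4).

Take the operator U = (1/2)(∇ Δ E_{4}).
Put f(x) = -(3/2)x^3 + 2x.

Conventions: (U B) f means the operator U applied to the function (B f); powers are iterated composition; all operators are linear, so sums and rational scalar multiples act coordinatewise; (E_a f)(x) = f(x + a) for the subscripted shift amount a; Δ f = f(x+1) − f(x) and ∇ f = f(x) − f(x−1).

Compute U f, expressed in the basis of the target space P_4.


the result is g(x) = -(9/2)x - 18

E_{4} f = -(3/2)x^3 - 18x^2 - 70x - 88
Δ E_{4} f = -(9/2)x^2 - (81/2)x - 179/2
∇ Δ E_{4} f = -9x - 36
((1/2)(∇ Δ E_{4})) f = -(9/2)x - 18


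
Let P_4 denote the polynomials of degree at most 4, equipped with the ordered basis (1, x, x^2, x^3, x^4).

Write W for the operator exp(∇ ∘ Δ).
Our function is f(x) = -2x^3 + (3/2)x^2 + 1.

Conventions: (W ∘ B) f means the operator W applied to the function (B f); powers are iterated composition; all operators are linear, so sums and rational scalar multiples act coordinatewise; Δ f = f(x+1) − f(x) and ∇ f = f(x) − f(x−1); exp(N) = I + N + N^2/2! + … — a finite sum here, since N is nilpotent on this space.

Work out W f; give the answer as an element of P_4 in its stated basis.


order-1 term: -12x + 3
the series for exp(∇ ∘ Δ) f terminates at order 1
exp(∇ ∘ Δ) f = -2x^3 + (3/2)x^2 - 12x + 4

the result is g(x) = -2x^3 + (3/2)x^2 - 12x + 4


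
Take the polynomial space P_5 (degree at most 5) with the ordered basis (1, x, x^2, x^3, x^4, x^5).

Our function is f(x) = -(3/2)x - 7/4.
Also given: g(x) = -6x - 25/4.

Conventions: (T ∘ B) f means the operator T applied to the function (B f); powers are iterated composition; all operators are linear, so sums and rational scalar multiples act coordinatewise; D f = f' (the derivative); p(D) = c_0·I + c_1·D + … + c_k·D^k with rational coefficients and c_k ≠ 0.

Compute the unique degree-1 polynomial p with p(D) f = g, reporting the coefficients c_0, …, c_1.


D^0 f = -(3/2)x - 7/4
D^1 f = -3/2
matching coefficients of g against c_0 f + c_1 Df + … from the top degree down determines the c_i
solution: c_0 = 4, c_1 = -1/2

c_0 = 4, c_1 = -1/2


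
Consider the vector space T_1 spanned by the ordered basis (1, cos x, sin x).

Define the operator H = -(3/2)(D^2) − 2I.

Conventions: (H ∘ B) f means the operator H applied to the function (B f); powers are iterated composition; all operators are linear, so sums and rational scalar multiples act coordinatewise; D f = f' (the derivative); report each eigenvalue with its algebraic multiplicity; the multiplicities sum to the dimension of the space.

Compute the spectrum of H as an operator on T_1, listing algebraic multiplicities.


λ = -2 (multiplicity 1), λ = -1/2 (multiplicity 2)

image of 1: -2
image of cos x: -(1/2)cos x
image of sin x: -(1/2)sin x
the matrix is diagonal; its diagonal is (-2, -1/2, -1/2)
for a triangular matrix the eigenvalues are the diagonal entries, with algebraic multiplicity their repetition count


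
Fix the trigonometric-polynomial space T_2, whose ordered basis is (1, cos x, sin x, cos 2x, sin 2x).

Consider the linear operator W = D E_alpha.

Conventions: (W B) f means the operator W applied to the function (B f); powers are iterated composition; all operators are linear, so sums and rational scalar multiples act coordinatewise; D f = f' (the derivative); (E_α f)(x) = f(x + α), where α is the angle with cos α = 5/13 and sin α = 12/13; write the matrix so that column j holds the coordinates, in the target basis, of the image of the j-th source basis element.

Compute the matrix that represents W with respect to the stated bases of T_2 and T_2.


the matrix is [[0, 0, 0, 0, 0]; [0, -12/13, 5/13, 0, 0]; [0, -5/13, -12/13, 0, 0]; [0, 0, 0, -240/169, -238/169]; [0, 0, 0, 238/169, -240/169]] (rows listed top to bottom)

image of 1: 0
image of cos x: -(12/13)cos x - (5/13)sin x
image of sin x: (5/13)cos x - (12/13)sin x
image of cos 2x: -(240/169)cos 2x + (238/169)sin 2x
image of sin 2x: -(238/169)cos 2x - (240/169)sin 2x
each image's coordinates form column j of the matrix


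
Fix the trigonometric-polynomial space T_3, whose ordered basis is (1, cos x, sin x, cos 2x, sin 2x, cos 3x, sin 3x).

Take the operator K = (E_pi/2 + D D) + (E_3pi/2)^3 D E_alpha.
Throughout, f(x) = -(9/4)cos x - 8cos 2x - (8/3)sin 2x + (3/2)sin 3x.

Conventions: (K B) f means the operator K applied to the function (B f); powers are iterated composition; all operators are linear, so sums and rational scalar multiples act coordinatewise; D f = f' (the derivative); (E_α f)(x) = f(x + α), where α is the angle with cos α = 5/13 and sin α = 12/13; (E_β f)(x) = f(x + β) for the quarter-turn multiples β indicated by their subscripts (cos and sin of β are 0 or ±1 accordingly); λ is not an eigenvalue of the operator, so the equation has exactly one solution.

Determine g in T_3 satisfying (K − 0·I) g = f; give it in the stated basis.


write g with unknown coordinates in the stated basis and equate coefficients in (K − 0·I) g = f
solving from the highest basis element down gives g = (81/50)cos x - (9/100)sin x + (16424/7503)cos 2x - (872/7503)sin 2x + (14043/629570)cos 3x - (38817/314785)sin 3x
check: K g = -(9/4)cos x - 8cos 2x - (8/3)sin 2x + (3/2)sin 3x
so K g − 0·g = -(9/4)cos x - 8cos 2x - (8/3)sin 2x + (3/2)sin 3x = f ✓

g(x) = (81/50)cos x - (9/100)sin x + (16424/7503)cos 2x - (872/7503)sin 2x + (14043/629570)cos 3x - (38817/314785)sin 3x


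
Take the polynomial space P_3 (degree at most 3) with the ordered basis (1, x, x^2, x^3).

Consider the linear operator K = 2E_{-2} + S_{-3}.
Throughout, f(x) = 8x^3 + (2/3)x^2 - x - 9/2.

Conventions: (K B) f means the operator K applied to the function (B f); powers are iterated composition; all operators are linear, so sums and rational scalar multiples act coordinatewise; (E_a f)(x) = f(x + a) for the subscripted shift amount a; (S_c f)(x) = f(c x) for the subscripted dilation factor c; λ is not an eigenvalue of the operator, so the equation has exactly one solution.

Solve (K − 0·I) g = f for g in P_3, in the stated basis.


write g with unknown coordinates in the stated basis and equate coefficients in (K − 0·I) g = f
solving from the highest basis element down gives g = -(8/25)x^3 - (238/825)x^2 - (3607/825)x - 40921/4950
check: K g = 8x^3 + (2/3)x^2 - x - 9/2
so K g − 0·g = 8x^3 + (2/3)x^2 - x - 9/2 = f ✓

the result is g(x) = -(8/25)x^3 - (238/825)x^2 - (3607/825)x - 40921/4950


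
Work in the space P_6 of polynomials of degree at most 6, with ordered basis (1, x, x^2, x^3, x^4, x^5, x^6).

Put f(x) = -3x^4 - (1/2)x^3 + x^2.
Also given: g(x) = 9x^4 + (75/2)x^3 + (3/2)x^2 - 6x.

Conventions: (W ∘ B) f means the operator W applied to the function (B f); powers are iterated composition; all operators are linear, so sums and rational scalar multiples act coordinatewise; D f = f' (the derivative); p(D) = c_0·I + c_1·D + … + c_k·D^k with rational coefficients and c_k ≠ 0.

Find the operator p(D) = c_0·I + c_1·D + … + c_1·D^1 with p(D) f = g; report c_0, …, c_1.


D^0 f = -3x^4 - (1/2)x^3 + x^2
D^1 f = -12x^3 - (3/2)x^2 + 2x
matching coefficients of g against c_0 f + c_1 Df + … from the top degree down determines the c_i
solution: c_0 = -3, c_1 = -3

c_0 = -3, c_1 = -3


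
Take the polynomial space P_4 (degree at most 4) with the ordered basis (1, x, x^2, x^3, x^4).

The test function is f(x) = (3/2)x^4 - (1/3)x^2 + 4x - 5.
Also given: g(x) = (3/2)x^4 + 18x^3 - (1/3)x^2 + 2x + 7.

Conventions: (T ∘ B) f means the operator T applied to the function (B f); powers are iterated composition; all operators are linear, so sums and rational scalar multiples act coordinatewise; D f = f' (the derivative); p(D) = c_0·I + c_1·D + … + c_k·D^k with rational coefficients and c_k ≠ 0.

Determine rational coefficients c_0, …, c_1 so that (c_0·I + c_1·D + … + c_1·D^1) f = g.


p(D) = I + 3·D, i.e. c_0 = 1, c_1 = 3

D^0 f = (3/2)x^4 - (1/3)x^2 + 4x - 5
D^1 f = 6x^3 - (2/3)x + 4
matching coefficients of g against c_0 f + c_1 Df + … from the top degree down determines the c_i
solution: c_0 = 1, c_1 = 3


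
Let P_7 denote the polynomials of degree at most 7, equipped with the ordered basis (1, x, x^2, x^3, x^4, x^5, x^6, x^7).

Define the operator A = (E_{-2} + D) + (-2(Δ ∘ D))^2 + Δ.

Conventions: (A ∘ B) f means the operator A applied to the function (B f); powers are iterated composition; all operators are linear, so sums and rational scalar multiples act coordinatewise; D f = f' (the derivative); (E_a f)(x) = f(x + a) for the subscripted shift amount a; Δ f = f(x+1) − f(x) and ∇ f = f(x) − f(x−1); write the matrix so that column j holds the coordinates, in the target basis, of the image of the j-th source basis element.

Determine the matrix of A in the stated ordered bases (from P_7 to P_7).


image of 1: 1
image of x: x
image of x^2: x^2 + 5
image of x^3: x^3 + 15x - 7
image of x^4: x^4 + 30x^2 - 28x + 113
image of x^5: x^5 + 50x^3 - 70x^2 + 565x + 449
image of x^6: x^6 + 75x^4 - 140x^3 + 1695x^2 + 2694x + 1745
image of x^7: x^7 + 105x^5 - 245x^4 + 3955x^3 + 9429x^2 + 12215x + 4913
each image's coordinates form column j of the matrix

the matrix is [[1, 0, 5, -7, 113, 449, 1745, 4913]; [0, 1, 0, 15, -28, 565, 2694, 12215]; [0, 0, 1, 0, 30, -70, 1695, 9429]; [0, 0, 0, 1, 0, 50, -140, 3955]; [0, 0, 0, 0, 1, 0, 75, -245]; [0, 0, 0, 0, 0, 1, 0, 105]; [0, 0, 0, 0, 0, 0, 1, 0]; [0, 0, 0, 0, 0, 0, 0, 1]] (rows listed top to bottom)


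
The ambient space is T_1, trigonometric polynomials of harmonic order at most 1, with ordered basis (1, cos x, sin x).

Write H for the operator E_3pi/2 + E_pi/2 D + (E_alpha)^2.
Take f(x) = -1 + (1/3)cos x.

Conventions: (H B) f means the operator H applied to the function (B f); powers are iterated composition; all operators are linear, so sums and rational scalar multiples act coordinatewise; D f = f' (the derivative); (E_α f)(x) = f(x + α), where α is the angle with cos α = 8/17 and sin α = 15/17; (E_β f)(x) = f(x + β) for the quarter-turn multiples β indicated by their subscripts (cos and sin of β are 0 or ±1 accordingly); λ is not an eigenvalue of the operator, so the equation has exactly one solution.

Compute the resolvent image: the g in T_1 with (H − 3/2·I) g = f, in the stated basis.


the result is g(x) = -2 - (1178/10837)cos x - (196/32511)sin x

write g with unknown coordinates in the stated basis and equate coefficients in (H − 3/2·I) g = f
solving from the highest basis element down gives g = -2 - (1178/10837)cos x - (196/32511)sin x
check: H g = -4 + (5536/32511)cos x - (98/10837)sin x
so H g − 3/2·g = -1 + (1/3)cos x = f ✓


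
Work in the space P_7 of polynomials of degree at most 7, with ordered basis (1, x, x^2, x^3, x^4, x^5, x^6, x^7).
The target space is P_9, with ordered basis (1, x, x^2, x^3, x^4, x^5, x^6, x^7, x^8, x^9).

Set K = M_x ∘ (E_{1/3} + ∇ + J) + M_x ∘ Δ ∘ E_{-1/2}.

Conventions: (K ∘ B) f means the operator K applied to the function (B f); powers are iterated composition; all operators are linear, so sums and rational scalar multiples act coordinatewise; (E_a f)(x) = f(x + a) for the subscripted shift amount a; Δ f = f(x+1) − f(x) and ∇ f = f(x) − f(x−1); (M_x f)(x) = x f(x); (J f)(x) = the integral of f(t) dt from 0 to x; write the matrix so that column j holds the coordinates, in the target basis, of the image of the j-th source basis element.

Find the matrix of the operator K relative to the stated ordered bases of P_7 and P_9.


image of 1: x^2 + x
image of x: (1/2)x^3 + x^2 + (7/3)x
image of x^2: (1/3)x^4 + x^3 + (14/3)x^2 - (8/9)x
image of x^3: (1/4)x^5 + x^4 + 7x^3 - (8/3)x^2 + (139/108)x
image of x^4: (1/5)x^6 + x^5 + (28/3)x^4 - (16/3)x^3 + (139/27)x^2 - (80/81)x
image of x^5: (1/6)x^7 + x^6 + (35/3)x^5 - (80/9)x^4 + (695/54)x^3 - (400/81)x^2 + (4147/3888)x
image of x^6: (1/7)x^8 + x^7 + 14x^6 - (40/3)x^5 + (695/27)x^4 - (400/27)x^3 + (4147/648)x^2 - (728/729)x
image of x^7: (1/8)x^9 + x^8 + (49/3)x^7 - (56/3)x^6 + (4865/108)x^5 - (2800/81)x^4 + (29029/1296)x^3 - (5096/729)x^2 + (142219/139968)x
each image's coordinates form column j of the matrix

the matrix is [[0, 0, 0, 0, 0, 0, 0, 0]; [1, 7/3, -8/9, 139/108, -80/81, 4147/3888, -728/729, 142219/139968]; [1, 1, 14/3, -8/3, 139/27, -400/81, 4147/648, -5096/729]; [0, 1/2, 1, 7, -16/3, 695/54, -400/27, 29029/1296]; [0, 0, 1/3, 1, 28/3, -80/9, 695/27, -2800/81]; [0, 0, 0, 1/4, 1, 35/3, -40/3, 4865/108]; [0, 0, 0, 0, 1/5, 1, 14, -56/3]; [0, 0, 0, 0, 0, 1/6, 1, 49/3]; [0, 0, 0, 0, 0, 0, 1/7, 1]; [0, 0, 0, 0, 0, 0, 0, 1/8]] (rows listed top to bottom)


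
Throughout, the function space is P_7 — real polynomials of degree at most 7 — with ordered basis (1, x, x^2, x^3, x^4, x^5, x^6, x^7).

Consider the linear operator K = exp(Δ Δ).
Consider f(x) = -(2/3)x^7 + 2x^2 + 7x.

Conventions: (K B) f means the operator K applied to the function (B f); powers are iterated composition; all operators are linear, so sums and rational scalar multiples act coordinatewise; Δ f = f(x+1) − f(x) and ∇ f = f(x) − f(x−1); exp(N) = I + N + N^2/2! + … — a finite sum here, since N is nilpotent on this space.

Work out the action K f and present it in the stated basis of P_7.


g(x) = -(2/3)x^7 - 28x^5 - 140x^4 - (1820/3)x^3 - 2098x^2 - (13447/3)x - 4560

order-1 term: -28x^5 - 140x^4 - (980/3)x^3 - 420x^2 - (868/3)x - 80
order-2 term: -280x^3 - 1680x^2 - 3640x - 2800
order-3 term: -560x - 1680
the series for exp(Δ Δ) f terminates at order 3
exp(Δ Δ) f = -(2/3)x^7 - 28x^5 - 140x^4 - (1820/3)x^3 - 2098x^2 - (13447/3)x - 4560


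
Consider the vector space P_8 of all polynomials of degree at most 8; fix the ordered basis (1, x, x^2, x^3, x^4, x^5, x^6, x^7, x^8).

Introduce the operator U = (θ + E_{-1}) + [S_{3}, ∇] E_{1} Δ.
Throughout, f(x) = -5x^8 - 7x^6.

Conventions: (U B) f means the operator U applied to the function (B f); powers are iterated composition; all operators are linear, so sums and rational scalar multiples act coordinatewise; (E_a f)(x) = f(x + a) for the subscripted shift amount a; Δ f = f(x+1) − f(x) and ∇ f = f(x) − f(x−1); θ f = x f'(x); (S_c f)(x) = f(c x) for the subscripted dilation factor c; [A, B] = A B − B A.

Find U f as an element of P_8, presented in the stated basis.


g(x) = -45x^8 + 40x^7 + 408051x^6 - 407918x^5 + 487165x^4 - 249060x^3 + 95515x^2 - 18818x + 1716

θ f = -40x^8 - 42x^6
E_{-1} f = -5x^8 + 40x^7 - 147x^6 + 322x^5 - 455x^4 + 420x^3 - 245x^2 + 82x - 12
(θ + E_{-1}) f = -45x^8 + 40x^7 - 189x^6 + 322x^5 - 455x^4 + 420x^3 - 245x^2 + 82x - 12
Δ f = -40x^7 - 140x^6 - 322x^5 - 455x^4 - 420x^3 - 245x^2 - 82x - 12
E_{1} Δ f = -40x^7 - 420x^6 - 2002x^5 - 5565x^4 - 9660x^3 - 10395x^2 - 6382x - 1716
∇ (E_{1} Δ) f = -280x^6 - 1680x^5 - 5110x^4 - 9240x^3 - 10150x^2 - 6300x - 1704
S_{3} ∇ (E_{1} Δ) f = -204120x^6 - 408240x^5 - 413910x^4 - 249480x^3 - 91350x^2 - 18900x - 1704
S_{3} (E_{1} Δ) f = -87480x^7 - 306180x^6 - 486486x^5 - 450765x^4 - 260820x^3 - 93555x^2 - 19146x - 1716
∇ S_{3} (E_{1} Δ) f = -612360x^6 - 901530x^4 - 187110x^2 - 3432
[S_{3}, ∇] (E_{1} Δ) f = 408240x^6 - 408240x^5 + 487620x^4 - 249480x^3 + 95760x^2 - 18900x + 1728
((θ + E_{-1}) + [S_{3}, ∇] E_{1} Δ) f = -45x^8 + 40x^7 + 408051x^6 - 407918x^5 + 487165x^4 - 249060x^3 + 95515x^2 - 18818x + 1716


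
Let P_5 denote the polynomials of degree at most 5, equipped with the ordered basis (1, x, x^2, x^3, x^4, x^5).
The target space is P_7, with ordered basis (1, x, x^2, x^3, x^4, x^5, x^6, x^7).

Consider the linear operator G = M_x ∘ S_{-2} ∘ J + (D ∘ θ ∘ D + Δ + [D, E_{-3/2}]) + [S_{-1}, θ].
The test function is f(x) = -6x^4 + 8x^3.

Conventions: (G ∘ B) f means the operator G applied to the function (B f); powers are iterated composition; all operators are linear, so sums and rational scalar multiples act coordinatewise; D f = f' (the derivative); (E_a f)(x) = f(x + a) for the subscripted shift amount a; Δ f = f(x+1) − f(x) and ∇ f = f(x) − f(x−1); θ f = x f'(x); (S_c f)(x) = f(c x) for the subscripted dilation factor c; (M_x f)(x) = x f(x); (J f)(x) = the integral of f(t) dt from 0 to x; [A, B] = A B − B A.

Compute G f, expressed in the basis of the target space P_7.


g(x) = (192/5)x^6 + 32x^5 - 24x^3 - 228x^2 + 96x + 2

J f = -(6/5)x^5 + 2x^4
S_{-2} J f = (192/5)x^5 + 32x^4
M_x S_{-2} J f = (192/5)x^6 + 32x^5
D f = -24x^3 + 24x^2
θ D f = -72x^3 + 48x^2
D θ D f = -216x^2 + 96x
Δ f = -24x^3 - 12x^2 + 2
E_{-3/2} f = -6x^4 + 44x^3 - 117x^2 + 135x - 459/8
D E_{-3/2} f = -24x^3 + 132x^2 - 234x + 135
D f = -24x^3 + 24x^2
E_{-3/2} D f = -24x^3 + 132x^2 - 234x + 135
[D, E_{-3/2}] f = 0
(D ∘ θ ∘ D + Δ + [D, E_{-3/2}]) f = -24x^3 - 228x^2 + 96x + 2
θ f = -24x^4 + 24x^3
S_{-1} θ f = -24x^4 - 24x^3
S_{-1} f = -6x^4 - 8x^3
θ S_{-1} f = -24x^4 - 24x^3
[S_{-1}, θ] f = 0
(M_x ∘ S_{-2} ∘ J + (D ∘ θ ∘ D + Δ + [D, E_{-3/2}]) + [S_{-1}, θ]) f = (192/5)x^6 + 32x^5 - 24x^3 - 228x^2 + 96x + 2


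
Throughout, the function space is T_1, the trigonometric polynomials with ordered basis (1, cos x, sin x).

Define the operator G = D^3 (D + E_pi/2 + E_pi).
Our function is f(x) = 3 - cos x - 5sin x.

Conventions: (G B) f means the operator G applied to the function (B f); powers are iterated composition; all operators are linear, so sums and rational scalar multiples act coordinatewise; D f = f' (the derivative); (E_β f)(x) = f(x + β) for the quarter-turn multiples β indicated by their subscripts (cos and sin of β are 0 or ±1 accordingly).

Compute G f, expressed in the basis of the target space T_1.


D f = -5cos x + sin x
E_pi/2 f = 3 - 5cos x + sin x
E_pi f = 3 + cos x + 5sin x
(D + E_pi/2 + E_pi) f = 6 - 9cos x + 7sin x
D (D + E_pi/2 + E_pi) f = 7cos x + 9sin x
D D (D + E_pi/2 + E_pi) f = 9cos x - 7sin x
D D D (D + E_pi/2 + E_pi) f = -7cos x - 9sin x

g(x) = -7cos x - 9sin x


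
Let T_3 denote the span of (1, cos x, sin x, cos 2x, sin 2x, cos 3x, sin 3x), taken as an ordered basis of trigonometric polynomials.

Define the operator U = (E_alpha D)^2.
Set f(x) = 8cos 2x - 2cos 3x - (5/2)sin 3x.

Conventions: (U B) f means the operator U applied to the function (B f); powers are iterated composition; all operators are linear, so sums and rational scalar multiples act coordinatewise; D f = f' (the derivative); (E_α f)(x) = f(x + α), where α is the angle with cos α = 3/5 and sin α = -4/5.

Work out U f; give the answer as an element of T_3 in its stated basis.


D f = -16sin 2x - (15/2)cos 3x + 6sin 3x
E_alpha D f = (384/25)cos 2x + (112/25)sin 2x + (1227/250)cos 3x - (1032/125)sin 3x
D (E_alpha D) f = (224/25)cos 2x - (768/25)sin 2x - (3096/125)cos 3x - (3681/250)sin 3x
E_alpha D (E_alpha D) f = (16864/625)cos 2x + (10752/625)sin 2x + (443214/15625)cos 3x + (158229/31250)sin 3x

g(x) = (16864/625)cos 2x + (10752/625)sin 2x + (443214/15625)cos 3x + (158229/31250)sin 3x


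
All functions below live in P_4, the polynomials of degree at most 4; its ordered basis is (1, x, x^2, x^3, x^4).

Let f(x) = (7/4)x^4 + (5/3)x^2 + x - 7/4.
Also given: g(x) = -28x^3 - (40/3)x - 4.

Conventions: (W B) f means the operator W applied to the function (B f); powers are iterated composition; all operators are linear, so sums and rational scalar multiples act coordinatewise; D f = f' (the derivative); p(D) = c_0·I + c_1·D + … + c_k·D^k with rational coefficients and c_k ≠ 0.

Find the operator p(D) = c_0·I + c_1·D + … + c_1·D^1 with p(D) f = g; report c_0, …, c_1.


D^0 f = (7/4)x^4 + (5/3)x^2 + x - 7/4
D^1 f = 7x^3 + (10/3)x + 1
matching coefficients of g against c_0 f + c_1 Df + … from the top degree down determines the c_i
solution: c_0 = 0, c_1 = -4

p(D) = -4·D, i.e. c_0 = 0, c_1 = -4


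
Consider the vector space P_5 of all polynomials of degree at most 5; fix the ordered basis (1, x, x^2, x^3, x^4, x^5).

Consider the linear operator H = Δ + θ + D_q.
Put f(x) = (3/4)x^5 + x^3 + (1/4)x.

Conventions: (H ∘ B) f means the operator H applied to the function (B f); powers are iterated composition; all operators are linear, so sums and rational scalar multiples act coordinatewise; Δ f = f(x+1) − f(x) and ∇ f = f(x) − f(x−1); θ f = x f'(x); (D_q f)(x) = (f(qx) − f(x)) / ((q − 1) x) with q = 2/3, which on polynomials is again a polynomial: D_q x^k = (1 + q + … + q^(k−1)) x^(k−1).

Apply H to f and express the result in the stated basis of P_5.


g(x) = (15/4)x^5 + (154/27)x^4 + (21/2)x^3 + (227/18)x^2 + 7x + 9/4

Δ f = (15/4)x^4 + (15/2)x^3 + (21/2)x^2 + (27/4)x + 2
θ f = (15/4)x^5 + 3x^3 + (1/4)x
D_q f = (211/108)x^4 + (19/9)x^2 + 1/4
(Δ + θ + D_q) f = (15/4)x^5 + (154/27)x^4 + (21/2)x^3 + (227/18)x^2 + 7x + 9/4


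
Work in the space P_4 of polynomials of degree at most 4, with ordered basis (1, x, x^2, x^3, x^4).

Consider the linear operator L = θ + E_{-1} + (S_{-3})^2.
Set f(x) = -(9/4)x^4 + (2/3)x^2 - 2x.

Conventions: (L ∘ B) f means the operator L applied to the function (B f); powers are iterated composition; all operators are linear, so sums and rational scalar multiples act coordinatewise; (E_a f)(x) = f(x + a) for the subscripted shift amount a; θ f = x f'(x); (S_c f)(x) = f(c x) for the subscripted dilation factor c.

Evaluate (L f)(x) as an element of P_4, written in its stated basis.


g(x) = -(29547/2)x^4 + 9x^3 + (85/2)x^2 - (43/3)x + 5/12

θ f = -9x^4 + (4/3)x^2 - 2x
E_{-1} f = -(9/4)x^4 + 9x^3 - (77/6)x^2 + (17/3)x + 5/12
S_{-3} f = -(729/4)x^4 + 6x^2 + 6x
S_{-3} S_{-3} f = -(59049/4)x^4 + 54x^2 - 18x
(θ + E_{-1} + (S_{-3})^2) f = -(29547/2)x^4 + 9x^3 + (85/2)x^2 - (43/3)x + 5/12


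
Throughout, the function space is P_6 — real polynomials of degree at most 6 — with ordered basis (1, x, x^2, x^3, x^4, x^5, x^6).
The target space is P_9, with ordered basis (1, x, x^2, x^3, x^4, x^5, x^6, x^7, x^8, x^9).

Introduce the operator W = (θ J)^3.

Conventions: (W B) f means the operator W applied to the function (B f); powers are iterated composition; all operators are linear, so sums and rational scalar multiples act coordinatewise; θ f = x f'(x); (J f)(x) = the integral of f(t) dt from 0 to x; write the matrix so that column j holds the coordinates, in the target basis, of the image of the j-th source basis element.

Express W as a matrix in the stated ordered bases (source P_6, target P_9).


image of 1: x^3
image of x: x^4
image of x^2: x^5
image of x^3: x^6
image of x^4: x^7
image of x^5: x^8
image of x^6: x^9
each image's coordinates form column j of the matrix

the matrix is [[0, 0, 0, 0, 0, 0, 0]; [0, 0, 0, 0, 0, 0, 0]; [0, 0, 0, 0, 0, 0, 0]; [1, 0, 0, 0, 0, 0, 0]; [0, 1, 0, 0, 0, 0, 0]; [0, 0, 1, 0, 0, 0, 0]; [0, 0, 0, 1, 0, 0, 0]; [0, 0, 0, 0, 1, 0, 0]; [0, 0, 0, 0, 0, 1, 0]; [0, 0, 0, 0, 0, 0, 1]] (rows listed top to bottom)


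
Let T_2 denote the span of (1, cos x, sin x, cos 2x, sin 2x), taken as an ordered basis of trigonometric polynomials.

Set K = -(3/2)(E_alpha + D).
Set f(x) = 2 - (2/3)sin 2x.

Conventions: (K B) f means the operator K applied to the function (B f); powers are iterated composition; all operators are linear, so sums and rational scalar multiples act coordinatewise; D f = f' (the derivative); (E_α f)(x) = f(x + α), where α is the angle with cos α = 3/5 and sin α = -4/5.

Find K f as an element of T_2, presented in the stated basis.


the result is g(x) = -3 + (26/25)cos 2x - (7/25)sin 2x

E_alpha f = 2 + (16/25)cos 2x + (14/75)sin 2x
D f = -(4/3)cos 2x
(E_alpha + D) f = 2 - (52/75)cos 2x + (14/75)sin 2x
(-(3/2)(E_alpha + D)) f = -3 + (26/25)cos 2x - (7/25)sin 2x


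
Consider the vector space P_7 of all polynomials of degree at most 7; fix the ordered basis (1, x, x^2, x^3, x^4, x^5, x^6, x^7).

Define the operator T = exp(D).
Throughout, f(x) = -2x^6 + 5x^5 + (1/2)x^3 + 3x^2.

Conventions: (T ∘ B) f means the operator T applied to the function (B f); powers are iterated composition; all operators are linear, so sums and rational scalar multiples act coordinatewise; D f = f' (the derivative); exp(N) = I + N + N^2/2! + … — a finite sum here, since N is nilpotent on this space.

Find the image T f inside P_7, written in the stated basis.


the result is g(x) = -2x^6 - 7x^5 - 5x^4 + (21/2)x^3 + (49/2)x^2 + (41/2)x + 13/2

order-1 term: -12x^5 + 25x^4 + (3/2)x^2 + 6x
order-2 term: -30x^4 + 50x^3 + (3/2)x + 3
order-3 term: -40x^3 + 50x^2 + 1/2
order-4 term: -30x^2 + 25x
order-5 term: -12x + 5
order-6 term: -2
the series for exp(D) f terminates at order 6
exp(D) f = -2x^6 - 7x^5 - 5x^4 + (21/2)x^3 + (49/2)x^2 + (41/2)x + 13/2


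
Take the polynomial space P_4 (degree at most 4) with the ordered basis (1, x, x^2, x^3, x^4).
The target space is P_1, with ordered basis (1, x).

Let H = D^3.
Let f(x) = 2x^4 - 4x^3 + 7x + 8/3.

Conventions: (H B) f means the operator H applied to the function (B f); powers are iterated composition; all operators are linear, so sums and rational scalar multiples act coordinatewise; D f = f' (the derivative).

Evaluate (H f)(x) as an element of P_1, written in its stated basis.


D f = 8x^3 - 12x^2 + 7
D D f = 24x^2 - 24x
D D D f = 48x - 24

the image equals g(x) = 48x - 24


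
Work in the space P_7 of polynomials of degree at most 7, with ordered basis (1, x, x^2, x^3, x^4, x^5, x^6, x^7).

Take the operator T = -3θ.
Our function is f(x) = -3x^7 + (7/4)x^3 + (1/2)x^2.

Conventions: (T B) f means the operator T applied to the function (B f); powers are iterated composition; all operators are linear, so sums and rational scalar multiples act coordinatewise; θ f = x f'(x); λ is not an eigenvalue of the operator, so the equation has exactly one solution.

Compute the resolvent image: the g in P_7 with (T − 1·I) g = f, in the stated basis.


write g with unknown coordinates in the stated basis and equate coefficients in (T − 1·I) g = f
solving from the highest basis element down gives g = (3/22)x^7 - (7/40)x^3 - (1/14)x^2
check: T g = -(63/22)x^7 + (63/40)x^3 + (3/7)x^2
so T g − 1·g = -3x^7 + (7/4)x^3 + (1/2)x^2 = f ✓

g(x) = (3/22)x^7 - (7/40)x^3 - (1/14)x^2
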